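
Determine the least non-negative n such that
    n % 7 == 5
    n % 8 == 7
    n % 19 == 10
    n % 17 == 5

The moduli are pairwise coprime; M = 7·8·19·17 = 18088.
M/7 = 2584; 2584 ≡ 1 (mod 7), inverse 1.
M/8 = 2261; 2261 ≡ 5 (mod 8); 5·5 ≡ 1, so inverse 5.
M/19 = 952; 952 ≡ 2 (mod 19); 2·10 ≡ 1, so inverse 10.
M/17 = 1064; 1064 ≡ 10 (mod 17); 10·12 ≡ 1, so inverse 12.
n ≡ 5·2584·1 + 7·2261·5 + 10·952·10 + 5·1064·12 = 251095.
251095 mod 18088 = 15951.

15951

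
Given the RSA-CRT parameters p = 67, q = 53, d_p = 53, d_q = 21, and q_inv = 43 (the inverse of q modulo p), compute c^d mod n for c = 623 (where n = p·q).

m₁ = c^(d_p) mod p: c ≡ 20 (mod 67), and 20^53 mod 67 = 48.
m₂ = c^(d_q) mod q: c ≡ 40 (mod 53), and 40^21 mod 53 = 17.
h = q_inv·(m₁ − m₂) mod p = 43·(48 − 17) mod 67 = 60.
m = m₂ + h·q = 17 + 60·53 = 3197.

3197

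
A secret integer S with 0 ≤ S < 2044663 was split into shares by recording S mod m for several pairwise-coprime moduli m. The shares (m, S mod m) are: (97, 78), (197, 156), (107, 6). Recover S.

Combine the congruences pairwise.
From S ≡ 78 (mod 97) write S = 78 + 97t. Substituting into S ≡ 156 (mod 197) gives 97t ≡ 78 (mod 197), and since 97⁻¹ ≡ 65 (mod 197), t ≡ 145. Hence S ≡ 78 + 97·145 = 14143 (mod 19109).
From S ≡ 14143 (mod 19109) write S = 14143 + 19109t. Substituting into S ≡ 6 (mod 107) gives 19109t ≡ 94 (mod 107), and since 63⁻¹ ≡ 17 (mod 107), t ≡ 100. Hence S ≡ 14143 + 19109·100 = 1925043 (mod 2044663).

1925043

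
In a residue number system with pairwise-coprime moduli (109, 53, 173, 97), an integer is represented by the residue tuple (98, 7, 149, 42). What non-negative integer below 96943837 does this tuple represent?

The moduli are pairwise coprime; N = 109·53·173·97 = 96943837.
N/109 = 889393; 889393 ≡ 62 (mod 109); 62·51 ≡ 1, so inverse 51.
N/53 = 1829129; 1829129 ≡ 46 (mod 53); 46·15 ≡ 1, so inverse 15.
N/173 = 560369; 560369 ≡ 22 (mod 173); 22·118 ≡ 1, so inverse 118.
N/97 = 999421; 999421 ≡ 30 (mod 97); 30·55 ≡ 1, so inverse 55.
x ≡ 98·889393·51 + 7·1829129·15 + 149·560369·118 + 42·999421·55 = 16798315027.
16798315027 mod 96943837 = 27031226.

27031226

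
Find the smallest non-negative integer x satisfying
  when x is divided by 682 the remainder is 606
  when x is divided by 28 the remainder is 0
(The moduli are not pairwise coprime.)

1288

gcd(682, 28) = 2 and 2 | (0 − 606), so the pair is consistent; merging gives x ≡ 1288 (mod 9548), where 9548 = lcm(682, 28).
The solution is unique modulo lcm(682, 28) = 9548.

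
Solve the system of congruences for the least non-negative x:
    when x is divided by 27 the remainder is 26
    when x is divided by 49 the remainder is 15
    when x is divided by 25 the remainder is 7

From x ≡ 26 (mod 27) write x = 26 + 27t. Substituting into x ≡ 15 (mod 49) gives 27t ≡ 38 (mod 49), and since 27⁻¹ ≡ 20 (mod 49), t ≡ 25. Hence x ≡ 26 + 27·25 = 701 (mod 1323).
From x ≡ 701 (mod 1323) write x = 701 + 1323t. Substituting into x ≡ 7 (mod 25) gives 1323t ≡ 6 (mod 25), and since 23⁻¹ ≡ 12 (mod 25), t ≡ 22. Hence x ≡ 701 + 1323·22 = 29807 (mod 33075).

29807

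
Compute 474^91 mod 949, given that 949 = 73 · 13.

839

Mod 73: 474 ≡ 36; by Fermat, exponent reduces to 91 mod 72 = 19; 36^19 ≡ 36 (mod 73).
Mod 13: 474 ≡ 6; by Fermat, exponent reduces to 91 mod 12 = 7; 6^7 ≡ 7 (mod 13).
Combine by CRT: x ≡ 36 (mod 73), x ≡ 7 (mod 13) ⇒ x ≡ 839 (mod 949).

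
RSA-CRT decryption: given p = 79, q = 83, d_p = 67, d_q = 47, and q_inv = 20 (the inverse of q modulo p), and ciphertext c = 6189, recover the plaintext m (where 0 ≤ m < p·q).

4880

m₁ = c^(d_p) mod p: c ≡ 27 (mod 79), and 27^67 mod 79 = 61.
m₂ = c^(d_q) mod q: c ≡ 47 (mod 83), and 47^47 mod 83 = 66.
h = q_inv·(m₁ − m₂) mod p = 20·(61 − 66) mod 79 = 58.
m = m₂ + h·q = 66 + 58·83 = 4880.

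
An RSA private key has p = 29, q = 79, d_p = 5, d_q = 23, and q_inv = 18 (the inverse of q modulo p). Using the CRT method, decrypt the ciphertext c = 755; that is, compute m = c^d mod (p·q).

1915

m₁ = c^(d_p) mod p: c ≡ 1 (mod 29), and 1^5 mod 29 = 1.
m₂ = c^(d_q) mod q: c ≡ 44 (mod 79), and 44^23 mod 79 = 19.
h = q_inv·(m₁ − m₂) mod p = 18·(1 − 19) mod 29 = 24.
m = m₂ + h·q = 19 + 24·79 = 1915.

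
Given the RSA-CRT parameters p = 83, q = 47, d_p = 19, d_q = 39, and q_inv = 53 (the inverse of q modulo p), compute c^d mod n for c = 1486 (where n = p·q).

m₁ = c^(d_p) mod p: c ≡ 75 (mod 83), and 75^19 mod 83 = 49.
m₂ = c^(d_q) mod q: c ≡ 29 (mod 47), and 29^39 mod 47 = 39.
h = q_inv·(m₁ − m₂) mod p = 53·(49 − 39) mod 83 = 32.
m = m₂ + h·q = 39 + 32·47 = 1543.

1543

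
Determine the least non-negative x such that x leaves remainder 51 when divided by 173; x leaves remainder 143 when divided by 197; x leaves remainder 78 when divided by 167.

The moduli are pairwise coprime; N = 173·197·167 = 5691527.
N/173 = 32899; 32899 ≡ 29 (mod 173); 29·6 ≡ 1, so inverse 6.
N/197 = 28891; 28891 ≡ 129 (mod 197); 129·84 ≡ 1, so inverse 84.
N/167 = 34081; 34081 ≡ 13 (mod 167); 13·90 ≡ 1, so inverse 90.
x ≡ 51·32899·6 + 143·28891·84 + 78·34081·90 = 596354406.
596354406 mod 5691527 = 4435598.

4435598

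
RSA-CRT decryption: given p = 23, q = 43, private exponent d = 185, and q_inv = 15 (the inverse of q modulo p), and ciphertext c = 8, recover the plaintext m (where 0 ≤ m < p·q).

d_p = d mod (p−1) = 185 mod 22 = 9; d_q = d mod (q−1) = 17.
m₁ = c^(d_p) mod p: c ≡ 8 (mod 23), and 8^9 mod 23 = 9.
m₂ = c^(d_q) mod q: c ≡ 8 (mod 43), and 8^17 mod 43 = 39.
h = q_inv·(m₁ − m₂) mod p = 15·(9 − 39) mod 23 = 10.
m = m₂ + h·q = 39 + 10·43 = 469.

469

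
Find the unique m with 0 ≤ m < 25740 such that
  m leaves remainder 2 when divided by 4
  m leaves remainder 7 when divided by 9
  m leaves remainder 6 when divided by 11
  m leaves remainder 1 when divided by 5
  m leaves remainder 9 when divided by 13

19366

The moduli are pairwise coprime; N = 4·9·11·5·13 = 25740.
N/4 = 6435; 6435 ≡ 3 (mod 4); 3·3 ≡ 1, so inverse 3.
N/9 = 2860; 2860 ≡ 7 (mod 9); 7·4 ≡ 1, so inverse 4.
N/11 = 2340; 2340 ≡ 8 (mod 11); 8·7 ≡ 1, so inverse 7.
N/5 = 5148; 5148 ≡ 3 (mod 5); 3·2 ≡ 1, so inverse 2.
N/13 = 1980; 1980 ≡ 4 (mod 13); 4·10 ≡ 1, so inverse 10.
m ≡ 2·6435·3 + 7·2860·4 + 6·2340·7 + 1·5148·2 + 9·1980·10 = 405466.
405466 mod 25740 = 19366.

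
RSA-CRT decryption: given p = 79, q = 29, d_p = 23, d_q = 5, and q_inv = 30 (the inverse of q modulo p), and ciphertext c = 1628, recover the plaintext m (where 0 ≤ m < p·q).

1662

m₁ = c^(d_p) mod p: c ≡ 48 (mod 79), and 48^23 mod 79 = 3.
m₂ = c^(d_q) mod q: c ≡ 4 (mod 29), and 4^5 mod 29 = 9.
h = q_inv·(m₁ − m₂) mod p = 30·(3 − 9) mod 79 = 57.
m = m₂ + h·q = 9 + 57·29 = 1662.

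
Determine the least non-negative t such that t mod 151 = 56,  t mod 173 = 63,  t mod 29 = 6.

The moduli are pairwise coprime; N = 151·173·29 = 757567.
N/151 = 5017; 5017 ≡ 34 (mod 151); 34·40 ≡ 1, so inverse 40.
N/173 = 4379; 4379 ≡ 54 (mod 173); 54·157 ≡ 1, so inverse 157.
N/29 = 26123; 26123 ≡ 23 (mod 29); 23·24 ≡ 1, so inverse 24.
t ≡ 56·5017·40 + 63·4379·157 + 6·26123·24 = 58312481.
58312481 mod 757567 = 737389.

737389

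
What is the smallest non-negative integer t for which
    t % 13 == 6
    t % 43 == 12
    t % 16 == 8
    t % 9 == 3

51096

From t ≡ 6 (mod 13) write t = 6 + 13s. Substituting into t ≡ 12 (mod 43) gives 13s ≡ 6 (mod 43), and since 13⁻¹ ≡ 10 (mod 43), s ≡ 17. Hence t ≡ 6 + 13·17 = 227 (mod 559).
From t ≡ 227 (mod 559) write t = 227 + 559s. Substituting into t ≡ 8 (mod 16) gives 559s ≡ 5 (mod 16), and since 15⁻¹ ≡ 15 (mod 16), s ≡ 11. Hence t ≡ 227 + 559·11 = 6376 (mod 8944).
From t ≡ 6376 (mod 8944) write t = 6376 + 8944s. Substituting into t ≡ 3 (mod 9) gives 8944s ≡ 8 (mod 9), and since 7⁻¹ ≡ 4 (mod 9), s ≡ 5. Hence t ≡ 6376 + 8944·5 = 51096 (mod 80496).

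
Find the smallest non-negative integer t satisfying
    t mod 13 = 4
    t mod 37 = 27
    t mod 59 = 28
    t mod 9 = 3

214257

From t ≡ 4 (mod 13) write t = 4 + 13s. Substituting into t ≡ 27 (mod 37) gives 13s ≡ 23 (mod 37), and since 13⁻¹ ≡ 20 (mod 37), s ≡ 16. Hence t ≡ 4 + 13·16 = 212 (mod 481).
From t ≡ 212 (mod 481) write t = 212 + 481s. Substituting into t ≡ 28 (mod 59) gives 481s ≡ 52 (mod 59), and since 9⁻¹ ≡ 46 (mod 59), s ≡ 32. Hence t ≡ 212 + 481·32 = 15604 (mod 28379).
From t ≡ 15604 (mod 28379) write t = 15604 + 28379s. Substituting into t ≡ 3 (mod 9) gives 28379s ≡ 5 (mod 9), and since 2⁻¹ ≡ 5 (mod 9), s ≡ 7. Hence t ≡ 15604 + 28379·7 = 214257 (mod 255411).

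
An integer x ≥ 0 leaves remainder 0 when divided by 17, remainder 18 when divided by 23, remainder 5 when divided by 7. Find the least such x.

The moduli are pairwise coprime; N = 17·23·7 = 2737.
N/17 = 161; 161 ≡ 8 (mod 17); 8·15 ≡ 1, so inverse 15.
N/23 = 119; 119 ≡ 4 (mod 23); 4·6 ≡ 1, so inverse 6.
N/7 = 391; 391 ≡ 6 (mod 7); 6·6 ≡ 1, so inverse 6.
x ≡ 0·161·15 + 18·119·6 + 5·391·6 = 24582.
24582 mod 2737 = 2686.

2686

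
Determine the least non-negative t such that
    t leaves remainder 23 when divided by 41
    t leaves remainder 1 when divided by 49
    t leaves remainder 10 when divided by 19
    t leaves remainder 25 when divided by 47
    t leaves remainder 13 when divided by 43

72533574

The moduli are pairwise coprime; N = 41·49·19·47·43 = 77143591.
N/41 = 1881551; 1881551 ≡ 20 (mod 41); 20·39 ≡ 1, so inverse 39.
N/49 = 1574359; 1574359 ≡ 38 (mod 49); 38·40 ≡ 1, so inverse 40.
N/19 = 4060189; 4060189 ≡ 3 (mod 19); 3·13 ≡ 1, so inverse 13.
N/47 = 1641353; 1641353 ≡ 19 (mod 47); 19·5 ≡ 1, so inverse 5.
N/43 = 1794037; 1794037 ≡ 34 (mod 43); 34·19 ≡ 1, so inverse 19.
t ≡ 23·1881551·39 + 1·1574359·40 + 10·4060189·13 + 25·1641353·5 + 13·1794037·19 = 2926846441.
2926846441 mod 77143591 = 72533574.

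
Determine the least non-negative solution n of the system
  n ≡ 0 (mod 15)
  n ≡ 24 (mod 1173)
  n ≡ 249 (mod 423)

612330

gcd(15, 1173) = 3 and 3 | (24 − 0), so the pair is consistent; merging gives n ≡ 2370 (mod 5865), where 5865 = lcm(15, 1173).
gcd(5865, 423) = 3 and 3 | (249 − 2370), so the pair is consistent; merging gives n ≡ 612330 (mod 826965), where 826965 = lcm(5865, 423).
The solution is unique modulo lcm(15, 1173, 423) = 826965.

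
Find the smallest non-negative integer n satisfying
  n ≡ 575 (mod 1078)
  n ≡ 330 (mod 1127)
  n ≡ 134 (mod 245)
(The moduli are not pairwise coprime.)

gcd(1078, 1127) = 49 and 49 | (330 − 575), so the pair is consistent; merging gives n ≡ 5965 (mod 24794), where 24794 = lcm(1078, 1127).
gcd(24794, 245) = 49 and 49 | (134 − 5965), so the pair is consistent; merging gives n ≡ 30759 (mod 123970), where 123970 = lcm(24794, 245).
The solution is unique modulo lcm(1078, 1127, 245) = 123970.

30759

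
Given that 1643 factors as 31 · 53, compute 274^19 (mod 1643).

Mod 31: 274 ≡ 26; 26^19 ≡ 26 (mod 31).
Mod 53: 274 ≡ 9; 9^19 ≡ 43 (mod 53).
Combine by CRT: x ≡ 26 (mod 31), x ≡ 43 (mod 53) ⇒ x ≡ 1421 (mod 1643).

1421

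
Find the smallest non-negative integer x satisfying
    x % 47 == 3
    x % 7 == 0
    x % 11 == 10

2870

The moduli are pairwise coprime; N = 47·7·11 = 3619.
N/47 = 77; 77 ≡ 30 (mod 47); 30·11 ≡ 1, so inverse 11.
N/7 = 517; 517 ≡ 6 (mod 7); 6·6 ≡ 1, so inverse 6.
N/11 = 329; 329 ≡ 10 (mod 11); 10·10 ≡ 1, so inverse 10.
x ≡ 3·77·11 + 0·517·6 + 10·329·10 = 35441.
35441 mod 3619 = 2870.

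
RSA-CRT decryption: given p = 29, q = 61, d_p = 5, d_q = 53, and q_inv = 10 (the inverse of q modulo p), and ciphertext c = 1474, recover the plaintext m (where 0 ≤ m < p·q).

1457

m₁ = c^(d_p) mod p: c ≡ 24 (mod 29), and 24^5 mod 29 = 7.
m₂ = c^(d_q) mod q: c ≡ 10 (mod 61), and 10^53 mod 61 = 54.
h = q_inv·(m₁ − m₂) mod p = 10·(7 − 54) mod 29 = 23.
m = m₂ + h·q = 54 + 23·61 = 1457.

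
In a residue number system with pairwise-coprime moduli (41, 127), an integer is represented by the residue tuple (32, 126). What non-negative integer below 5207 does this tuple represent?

From x ≡ 32 (mod 41) write x = 32 + 41t. Substituting into x ≡ 126 (mod 127) gives 41t ≡ 94 (mod 127), and since 41⁻¹ ≡ 31 (mod 127), t ≡ 120. Hence x ≡ 32 + 41·120 = 4952 (mod 5207).

4952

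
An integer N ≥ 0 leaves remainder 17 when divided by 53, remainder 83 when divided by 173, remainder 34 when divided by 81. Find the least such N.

The moduli are pairwise coprime; M = 53·173·81 = 742689.
M/53 = 14013; 14013 ≡ 21 (mod 53); 21·48 ≡ 1, so inverse 48.
M/173 = 4293; 4293 ≡ 141 (mod 173); 141·27 ≡ 1, so inverse 27.
M/81 = 9169; 9169 ≡ 16 (mod 81); 16·76 ≡ 1, so inverse 76.
N ≡ 17·14013·48 + 83·4293·27 + 34·9169·76 = 44747917.
44747917 mod 742689 = 186577.

186577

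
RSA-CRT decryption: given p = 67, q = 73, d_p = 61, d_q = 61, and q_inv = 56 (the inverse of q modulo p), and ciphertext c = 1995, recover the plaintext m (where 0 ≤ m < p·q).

2725

m₁ = c^(d_p) mod p: c ≡ 52 (mod 67), and 52^61 mod 67 = 45.
m₂ = c^(d_q) mod q: c ≡ 24 (mod 73), and 24^61 mod 73 = 24.
h = q_inv·(m₁ − m₂) mod p = 56·(45 − 24) mod 67 = 37.
m = m₂ + h·q = 24 + 37·73 = 2725.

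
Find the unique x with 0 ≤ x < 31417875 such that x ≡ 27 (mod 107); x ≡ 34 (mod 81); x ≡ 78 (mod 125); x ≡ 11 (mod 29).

The moduli are pairwise coprime; N = 107·81·125·29 = 31417875.
N/107 = 293625; 293625 ≡ 17 (mod 107); 17·63 ≡ 1, so inverse 63.
N/81 = 387875; 387875 ≡ 47 (mod 81); 47·50 ≡ 1, so inverse 50.
N/125 = 251343; 251343 ≡ 93 (mod 125); 93·82 ≡ 1, so inverse 82.
N/29 = 1083375; 1083375 ≡ 22 (mod 29); 22·4 ≡ 1, so inverse 4.
x ≡ 27·293625·63 + 34·387875·50 + 78·251343·82 + 11·1083375·4 = 2814101953.
2814101953 mod 31417875 = 17911078.

17911078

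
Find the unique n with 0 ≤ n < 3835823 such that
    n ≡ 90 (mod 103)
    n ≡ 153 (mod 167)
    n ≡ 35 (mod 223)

2797570

Combine the congruences pairwise.
From n ≡ 90 (mod 103) write n = 90 + 103t. Substituting into n ≡ 153 (mod 167) gives 103t ≡ 63 (mod 167), and since 103⁻¹ ≡ 60 (mod 167), t ≡ 106. Hence n ≡ 90 + 103·106 = 11008 (mod 17201).
From n ≡ 11008 (mod 17201) write n = 11008 + 17201t. Substituting into n ≡ 35 (mod 223) gives 17201t ≡ 177 (mod 223), and since 30⁻¹ ≡ 171 (mod 223), t ≡ 162. Hence n ≡ 11008 + 17201·162 = 2797570 (mod 3835823).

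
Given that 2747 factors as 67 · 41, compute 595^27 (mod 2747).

Mod 67: 595 ≡ 59; 59^27 ≡ 62 (mod 67).
Mod 41: 595 ≡ 21; 21^27 ≡ 33 (mod 41).
Combine by CRT: x ≡ 62 (mod 67), x ≡ 33 (mod 41) ⇒ x ≡ 2206 (mod 2747).

2206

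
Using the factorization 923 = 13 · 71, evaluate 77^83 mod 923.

415

Mod 13: 77 ≡ 12; by Fermat, exponent reduces to 83 mod 12 = 11; 12^11 ≡ 12 (mod 13).
Mod 71: 77 ≡ 6; by Fermat, exponent reduces to 83 mod 70 = 13; 6^13 ≡ 60 (mod 71).
Combine by CRT: x ≡ 12 (mod 13), x ≡ 60 (mod 71) ⇒ x ≡ 415 (mod 923).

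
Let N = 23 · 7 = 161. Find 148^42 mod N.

141

Mod 23: 148 ≡ 10; by Fermat, exponent reduces to 42 mod 22 = 20; 10^20 ≡ 3 (mod 23).
Mod 7: 148 ≡ 1; since 6 | 42, by Fermat 1^42 ≡ 1 (mod 7).
Combine by CRT: x ≡ 3 (mod 23), x ≡ 1 (mod 7) ⇒ x ≡ 141 (mod 161).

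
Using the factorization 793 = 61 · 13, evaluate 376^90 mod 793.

365

Mod 61: 376 ≡ 10; by Fermat, exponent reduces to 90 mod 60 = 30; 10^30 ≡ 60 (mod 61).
Mod 13: 376 ≡ 12; by Fermat, exponent reduces to 90 mod 12 = 6; 12^6 ≡ 1 (mod 13).
Combine by CRT: x ≡ 60 (mod 61), x ≡ 1 (mod 13) ⇒ x ≡ 365 (mod 793).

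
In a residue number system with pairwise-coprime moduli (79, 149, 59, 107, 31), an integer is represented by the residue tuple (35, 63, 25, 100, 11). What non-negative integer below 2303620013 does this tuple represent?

678746468

The moduli are pairwise coprime; N = 79·149·59·107·31 = 2303620013.
N/79 = 29159747; 29159747 ≡ 57 (mod 79); 57·61 ≡ 1, so inverse 61.
N/149 = 15460537; 15460537 ≡ 148 (mod 149); 148·148 ≡ 1, so inverse 148.
N/59 = 39044407; 39044407 ≡ 36 (mod 59); 36·41 ≡ 1, so inverse 41.
N/107 = 21529159; 21529159 ≡ 10 (mod 107); 10·75 ≡ 1, so inverse 75.
N/31 = 74310323; 74310323 ≡ 6 (mod 31); 6·26 ≡ 1, so inverse 26.
x ≡ 35·29159747·61 + 63·15460537·148 + 25·39044407·41 + 100·21529159·75 + 11·74310323·26 = 429152068886.
429152068886 mod 2303620013 = 678746468.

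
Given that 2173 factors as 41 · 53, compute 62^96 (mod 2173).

Mod 41: 62 ≡ 21; by Fermat, exponent reduces to 96 mod 40 = 16; 21^16 ≡ 16 (mod 41).
Mod 53: 62 ≡ 9; by Fermat, exponent reduces to 96 mod 52 = 44; 9^44 ≡ 46 (mod 53).
Combine by CRT: x ≡ 16 (mod 41), x ≡ 46 (mod 53) ⇒ x ≡ 1000 (mod 2173).

1000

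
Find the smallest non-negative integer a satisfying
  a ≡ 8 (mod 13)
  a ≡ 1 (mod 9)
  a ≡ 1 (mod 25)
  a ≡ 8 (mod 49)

56701

The moduli are pairwise coprime; N = 13·9·25·49 = 143325.
N/13 = 11025; 11025 ≡ 1 (mod 13), inverse 1.
N/9 = 15925; 15925 ≡ 4 (mod 9); 4·7 ≡ 1, so inverse 7.
N/25 = 5733; 5733 ≡ 8 (mod 25); 8·22 ≡ 1, so inverse 22.
N/49 = 2925; 2925 ≡ 34 (mod 49); 34·13 ≡ 1, so inverse 13.
a ≡ 8·11025·1 + 1·15925·7 + 1·5733·22 + 8·2925·13 = 630001.
630001 mod 143325 = 56701.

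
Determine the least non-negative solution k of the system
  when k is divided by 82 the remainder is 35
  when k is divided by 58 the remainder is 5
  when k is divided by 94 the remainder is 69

81379

gcd(82, 58) = 2 and 2 | (5 − 35), so the pair is consistent; merging gives k ≡ 527 (mod 2378), where 2378 = lcm(82, 58).
gcd(2378, 94) = 2 and 2 | (69 − 527), so the pair is consistent; merging gives k ≡ 81379 (mod 111766), where 111766 = lcm(2378, 94).
The solution is unique modulo lcm(82, 58, 94) = 111766.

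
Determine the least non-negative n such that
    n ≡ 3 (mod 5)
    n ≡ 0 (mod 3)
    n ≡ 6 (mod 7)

The moduli are pairwise coprime; M = 5·3·7 = 105.
M/5 = 21; 21 ≡ 1 (mod 5), inverse 1.
M/3 = 35; 35 ≡ 2 (mod 3); 2·2 ≡ 1, so inverse 2.
M/7 = 15; 15 ≡ 1 (mod 7), inverse 1.
n ≡ 3·21·1 + 0·35·2 + 6·15·1 = 153.
153 mod 105 = 48.

48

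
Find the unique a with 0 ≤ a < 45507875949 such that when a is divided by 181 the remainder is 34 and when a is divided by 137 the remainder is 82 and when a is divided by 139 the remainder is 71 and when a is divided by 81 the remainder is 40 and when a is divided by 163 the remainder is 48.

The moduli are pairwise coprime; N = 181·137·139·81·163 = 45507875949.
N/181 = 251424729; 251424729 ≡ 163 (mod 181); 163·10 ≡ 1, so inverse 10.
N/137 = 332174277; 332174277 ≡ 104 (mod 137); 104·83 ≡ 1, so inverse 83.
N/139 = 327394791; 327394791 ≡ 29 (mod 139); 29·24 ≡ 1, so inverse 24.
N/81 = 561825629; 561825629 ≡ 71 (mod 81); 71·8 ≡ 1, so inverse 8.
N/163 = 279189423; 279189423 ≡ 89 (mod 163); 89·11 ≡ 1, so inverse 11.
a ≡ 34·251424729·10 + 82·332174277·83 + 71·327394791·24 + 40·561825629·8 + 48·279189423·11 = 3231339477610.
3231339477610 mod 45507875949 = 280285231.

280285231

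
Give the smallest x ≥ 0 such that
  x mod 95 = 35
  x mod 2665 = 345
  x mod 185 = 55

Combine the congruences pairwise.
gcd(95, 2665) = 5 and 5 | (345 − 35), so the pair is consistent; merging gives x ≡ 37655 (mod 50635), where 50635 = lcm(95, 2665).
gcd(50635, 185) = 5 and 5 | (55 − 37655), so the pair is consistent; merging gives x ≡ 1100990 (mod 1873495), where 1873495 = lcm(50635, 185).
The solution is unique modulo lcm(95, 2665, 185) = 1873495.

1100990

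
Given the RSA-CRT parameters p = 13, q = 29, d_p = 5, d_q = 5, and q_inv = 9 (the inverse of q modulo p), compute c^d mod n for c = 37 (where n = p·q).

85

m₁ = c^(d_p) mod p: c ≡ 11 (mod 13), and 11^5 mod 13 = 7.
m₂ = c^(d_q) mod q: c ≡ 8 (mod 29), and 8^5 mod 29 = 27.
h = q_inv·(m₁ − m₂) mod p = 9·(7 − 27) mod 13 = 2.
m = m₂ + h·q = 27 + 2·29 = 85.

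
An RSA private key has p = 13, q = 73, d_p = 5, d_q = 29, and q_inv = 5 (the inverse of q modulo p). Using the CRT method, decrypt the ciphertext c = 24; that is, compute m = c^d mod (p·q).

514

m₁ = c^(d_p) mod p: c ≡ 11 (mod 13), and 11^5 mod 13 = 7.
m₂ = c^(d_q) mod q: c ≡ 24 (mod 73), and 24^29 mod 73 = 3.
h = q_inv·(m₁ − m₂) mod p = 5·(7 − 3) mod 13 = 7.
m = m₂ + h·q = 3 + 7·73 = 514.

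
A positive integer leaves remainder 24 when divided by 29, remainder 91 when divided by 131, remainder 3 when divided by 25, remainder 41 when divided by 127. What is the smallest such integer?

From t ≡ 24 (mod 29) write t = 24 + 29s. Substituting into t ≡ 91 (mod 131) gives 29s ≡ 67 (mod 131), and since 29⁻¹ ≡ 122 (mod 131), s ≡ 52. Hence t ≡ 24 + 29·52 = 1532 (mod 3799).
From t ≡ 1532 (mod 3799) write t = 1532 + 3799s. Substituting into t ≡ 3 (mod 25) gives 3799s ≡ 21 (mod 25), and since 24⁻¹ ≡ 24 (mod 25), s ≡ 4. Hence t ≡ 1532 + 3799·4 = 16728 (mod 94975).
From t ≡ 16728 (mod 94975) write t = 16728 + 94975s. Substituting into t ≡ 41 (mod 127) gives 94975s ≡ 77 (mod 127), and since 106⁻¹ ≡ 6 (mod 127), s ≡ 81. Hence t ≡ 16728 + 94975·81 = 7709703 (mod 12061825).

7709703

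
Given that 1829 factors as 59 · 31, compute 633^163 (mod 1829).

1375

Mod 59: 633 ≡ 43; by Fermat, exponent reduces to 163 mod 58 = 47; 43^47 ≡ 18 (mod 59).
Mod 31: 633 ≡ 13; by Fermat, exponent reduces to 163 mod 30 = 13; 13^13 ≡ 11 (mod 31).
Combine by CRT: x ≡ 18 (mod 59), x ≡ 11 (mod 31) ⇒ x ≡ 1375 (mod 1829).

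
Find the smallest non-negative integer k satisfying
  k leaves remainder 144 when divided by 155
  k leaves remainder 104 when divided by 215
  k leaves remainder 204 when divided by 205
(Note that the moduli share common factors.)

249074

Combine the congruences pairwise.
gcd(155, 215) = 5 and 5 | (104 − 144), so the pair is consistent; merging gives k ≡ 2469 (mod 6665), where 6665 = lcm(155, 215).
gcd(6665, 205) = 5 and 5 | (204 − 2469), so the pair is consistent; merging gives k ≡ 249074 (mod 273265), where 273265 = lcm(6665, 205).
The solution is unique modulo lcm(155, 215, 205) = 273265.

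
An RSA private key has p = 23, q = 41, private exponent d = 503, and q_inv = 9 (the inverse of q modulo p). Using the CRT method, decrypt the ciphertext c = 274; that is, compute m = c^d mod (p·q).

d_p = d mod (p−1) = 503 mod 22 = 19; d_q = d mod (q−1) = 23.
m₁ = c^(d_p) mod p: c ≡ 21 (mod 23), and 21^19 mod 23 = 20.
m₂ = c^(d_q) mod q: c ≡ 28 (mod 41), and 28^23 mod 41 = 24.
h = q_inv·(m₁ − m₂) mod p = 9·(20 − 24) mod 23 = 10.
m = m₂ + h·q = 24 + 10·41 = 434.

434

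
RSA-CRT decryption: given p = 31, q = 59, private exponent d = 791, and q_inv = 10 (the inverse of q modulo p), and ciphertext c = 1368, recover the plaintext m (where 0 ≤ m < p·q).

d_p = d mod (p−1) = 791 mod 30 = 11; d_q = d mod (q−1) = 37.
m₁ = c^(d_p) mod p: c ≡ 4 (mod 31), and 4^11 mod 31 = 4.
m₂ = c^(d_q) mod q: c ≡ 11 (mod 59), and 11^37 mod 59 = 37.
h = q_inv·(m₁ − m₂) mod p = 10·(4 − 37) mod 31 = 11.
m = m₂ + h·q = 37 + 11·59 = 686.

686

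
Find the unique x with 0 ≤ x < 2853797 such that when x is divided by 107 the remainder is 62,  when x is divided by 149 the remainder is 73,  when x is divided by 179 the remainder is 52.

The moduli are pairwise coprime; N = 107·149·179 = 2853797.
N/107 = 26671; 26671 ≡ 28 (mod 107); 28·65 ≡ 1, so inverse 65.
N/149 = 19153; 19153 ≡ 81 (mod 149); 81·46 ≡ 1, so inverse 46.
N/179 = 15943; 15943 ≡ 12 (mod 179); 12·15 ≡ 1, so inverse 15.
x ≡ 62·26671·65 + 73·19153·46 + 52·15943·15 = 184235444.
184235444 mod 2853797 = 1592436.

1592436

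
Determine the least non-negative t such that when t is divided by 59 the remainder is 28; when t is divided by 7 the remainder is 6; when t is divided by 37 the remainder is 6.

10884

The moduli are pairwise coprime; N = 59·7·37 = 15281.
N/59 = 259; 259 ≡ 23 (mod 59); 23·18 ≡ 1, so inverse 18.
N/7 = 2183; 2183 ≡ 6 (mod 7); 6·6 ≡ 1, so inverse 6.
N/37 = 413; 413 ≡ 6 (mod 37); 6·31 ≡ 1, so inverse 31.
t ≡ 28·259·18 + 6·2183·6 + 6·413·31 = 285942.
285942 mod 15281 = 10884.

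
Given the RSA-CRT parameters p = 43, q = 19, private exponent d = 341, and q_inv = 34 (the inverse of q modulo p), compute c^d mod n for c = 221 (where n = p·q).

122

d_p = d mod (p−1) = 341 mod 42 = 5; d_q = d mod (q−1) = 17.
m₁ = c^(d_p) mod p: c ≡ 6 (mod 43), and 6^5 mod 43 = 36.
m₂ = c^(d_q) mod q: c ≡ 12 (mod 19), and 12^17 mod 19 = 8.
h = q_inv·(m₁ − m₂) mod p = 34·(36 − 8) mod 43 = 6.
m = m₂ + h·q = 8 + 6·19 = 122.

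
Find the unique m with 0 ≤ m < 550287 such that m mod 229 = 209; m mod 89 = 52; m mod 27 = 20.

278444

From m ≡ 209 (mod 229) write m = 209 + 229t. Substituting into m ≡ 52 (mod 89) gives 229t ≡ 21 (mod 89), and since 51⁻¹ ≡ 7 (mod 89), t ≡ 58. Hence m ≡ 209 + 229·58 = 13491 (mod 20381).
From m ≡ 13491 (mod 20381) write m = 13491 + 20381t. Substituting into m ≡ 20 (mod 27) gives 20381t ≡ 2 (mod 27), and since 23⁻¹ ≡ 20 (mod 27), t ≡ 13. Hence m ≡ 13491 + 20381·13 = 278444 (mod 550287).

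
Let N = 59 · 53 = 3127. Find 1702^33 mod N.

Mod 59: 1702 ≡ 50; 50^33 ≡ 47 (mod 59).
Mod 53: 1702 ≡ 6; 6^33 ≡ 43 (mod 53).
Combine by CRT: x ≡ 47 (mod 59), x ≡ 43 (mod 53) ⇒ x ≡ 1050 (mod 3127).

1050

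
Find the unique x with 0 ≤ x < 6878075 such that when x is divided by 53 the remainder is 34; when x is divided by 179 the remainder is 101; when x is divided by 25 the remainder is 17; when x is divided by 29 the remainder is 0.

1137467

The moduli are pairwise coprime; N = 53·179·25·29 = 6878075.
N/53 = 129775; 129775 ≡ 31 (mod 53); 31·12 ≡ 1, so inverse 12.
N/179 = 38425; 38425 ≡ 119 (mod 179); 119·176 ≡ 1, so inverse 176.
N/25 = 275123; 275123 ≡ 23 (mod 25); 23·12 ≡ 1, so inverse 12.
N/29 = 237175; 237175 ≡ 13 (mod 29); 13·9 ≡ 1, so inverse 9.
x ≡ 34·129775·12 + 101·38425·176 + 17·275123·12 + 0·237175·9 = 792116092.
792116092 mod 6878075 = 1137467.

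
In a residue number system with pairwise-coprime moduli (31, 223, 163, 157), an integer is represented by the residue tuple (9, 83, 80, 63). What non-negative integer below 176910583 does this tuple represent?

The moduli are pairwise coprime; N = 31·223·163·157 = 176910583.
N/31 = 5706793; 5706793 ≡ 3 (mod 31); 3·21 ≡ 1, so inverse 21.
N/223 = 793321; 793321 ≡ 110 (mod 223); 110·148 ≡ 1, so inverse 148.
N/163 = 1085341; 1085341 ≡ 87 (mod 163); 87·15 ≡ 1, so inverse 15.
N/157 = 1126819; 1126819 ≡ 30 (mod 157); 30·89 ≡ 1, so inverse 89.
x ≡ 9·5706793·21 + 83·793321·148 + 80·1085341·15 + 63·1126819·89 = 18444222374.
18444222374 mod 176910583 = 45521742.

45521742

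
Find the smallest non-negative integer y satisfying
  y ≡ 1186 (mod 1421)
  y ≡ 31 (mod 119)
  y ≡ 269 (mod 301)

235651

Combine the congruences pairwise.
gcd(1421, 119) = 7 and 7 | (31 − 1186), so the pair is consistent; merging gives y ≡ 18238 (mod 24157), where 24157 = lcm(1421, 119).
gcd(24157, 301) = 7 and 7 | (269 − 18238), so the pair is consistent; merging gives y ≡ 235651 (mod 1038751), where 1038751 = lcm(24157, 301).
The solution is unique modulo lcm(1421, 119, 301) = 1038751.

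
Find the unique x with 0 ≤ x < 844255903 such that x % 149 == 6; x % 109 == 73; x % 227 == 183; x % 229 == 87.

The moduli are pairwise coprime; N = 149·109·227·229 = 844255903.
N/149 = 5666147; 5666147 ≡ 124 (mod 149); 124·143 ≡ 1, so inverse 143.
N/109 = 7745467; 7745467 ≡ 36 (mod 109); 36·106 ≡ 1, so inverse 106.
N/227 = 3719189; 3719189 ≡ 21 (mod 227); 21·173 ≡ 1, so inverse 173.
N/229 = 3686707; 3686707 ≡ 36 (mod 229); 36·70 ≡ 1, so inverse 70.
x ≡ 6·5666147·143 + 73·7745467·106 + 183·3719189·173 + 87·3686707·70 = 204993827953.
204993827953 mod 844255903 = 683899427.

683899427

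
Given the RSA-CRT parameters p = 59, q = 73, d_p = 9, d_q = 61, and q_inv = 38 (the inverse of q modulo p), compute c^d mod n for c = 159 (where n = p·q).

m₁ = c^(d_p) mod p: c ≡ 41 (mod 59), and 41^9 mod 59 = 21.
m₂ = c^(d_q) mod q: c ≡ 13 (mod 73), and 13^61 mod 73 = 44.
h = q_inv·(m₁ − m₂) mod p = 38·(21 − 44) mod 59 = 11.
m = m₂ + h·q = 44 + 11·73 = 847.

847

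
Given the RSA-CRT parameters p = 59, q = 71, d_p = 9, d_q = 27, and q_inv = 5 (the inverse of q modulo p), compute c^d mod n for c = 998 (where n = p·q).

3787

m₁ = c^(d_p) mod p: c ≡ 54 (mod 59), and 54^9 mod 59 = 11.
m₂ = c^(d_q) mod q: c ≡ 4 (mod 71), and 4^27 mod 71 = 24.
h = q_inv·(m₁ − m₂) mod p = 5·(11 − 24) mod 59 = 53.
m = m₂ + h·q = 24 + 53·71 = 3787.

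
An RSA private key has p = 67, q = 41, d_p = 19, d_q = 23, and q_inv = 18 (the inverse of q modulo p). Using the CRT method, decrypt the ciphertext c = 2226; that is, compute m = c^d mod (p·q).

m₁ = c^(d_p) mod p: c ≡ 15 (mod 67), and 15^19 mod 67 = 59.
m₂ = c^(d_q) mod q: c ≡ 12 (mod 41), and 12^23 mod 41 = 35.
h = q_inv·(m₁ − m₂) mod p = 18·(59 − 35) mod 67 = 30.
m = m₂ + h·q = 35 + 30·41 = 1265.

1265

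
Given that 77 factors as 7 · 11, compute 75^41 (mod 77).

31

Mod 7: 75 ≡ 5; by Fermat, exponent reduces to 41 mod 6 = 5; 5^5 ≡ 3 (mod 7).
Mod 11: 75 ≡ 9; by Fermat, exponent reduces to 41 mod 10 = 1; 9^1 ≡ 9 (mod 11).
Combine by CRT: x ≡ 3 (mod 7), x ≡ 9 (mod 11) ⇒ x ≡ 31 (mod 77).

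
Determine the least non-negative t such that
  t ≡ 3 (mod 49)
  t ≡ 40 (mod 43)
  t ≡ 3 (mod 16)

The moduli are pairwise coprime; N = 49·43·16 = 33712.
N/49 = 688; 688 ≡ 2 (mod 49); 2·25 ≡ 1, so inverse 25.
N/43 = 784; 784 ≡ 10 (mod 43); 10·13 ≡ 1, so inverse 13.
N/16 = 2107; 2107 ≡ 11 (mod 16); 11·3 ≡ 1, so inverse 3.
t ≡ 3·688·25 + 40·784·13 + 3·2107·3 = 478243.
478243 mod 33712 = 6275.

6275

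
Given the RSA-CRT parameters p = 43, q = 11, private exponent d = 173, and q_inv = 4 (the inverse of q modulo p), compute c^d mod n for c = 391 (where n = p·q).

293

d_p = d mod (p−1) = 173 mod 42 = 5; d_q = d mod (q−1) = 3.
m₁ = c^(d_p) mod p: c ≡ 4 (mod 43), and 4^5 mod 43 = 35.
m₂ = c^(d_q) mod q: c ≡ 6 (mod 11), and 6^3 mod 11 = 7.
h = q_inv·(m₁ − m₂) mod p = 4·(35 − 7) mod 43 = 26.
m = m₂ + h·q = 7 + 26·11 = 293.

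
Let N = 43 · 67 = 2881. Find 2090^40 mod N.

1874

Mod 43: 2090 ≡ 26; 26^40 ≡ 25 (mod 43).
Mod 67: 2090 ≡ 13; 13^40 ≡ 65 (mod 67).
Combine by CRT: x ≡ 25 (mod 43), x ≡ 65 (mod 67) ⇒ x ≡ 1874 (mod 2881).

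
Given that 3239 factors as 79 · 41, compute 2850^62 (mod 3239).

1466

Mod 79: 2850 ≡ 6; 6^62 ≡ 44 (mod 79).
Mod 41: 2850 ≡ 21; by Fermat, exponent reduces to 62 mod 40 = 22; 21^22 ≡ 31 (mod 41).
Combine by CRT: x ≡ 44 (mod 79), x ≡ 31 (mod 41) ⇒ x ≡ 1466 (mod 3239).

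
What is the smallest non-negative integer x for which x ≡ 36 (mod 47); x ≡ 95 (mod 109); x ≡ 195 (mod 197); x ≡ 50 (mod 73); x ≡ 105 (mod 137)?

4473467133

The moduli are pairwise coprime; N = 47·109·197·73·137 = 10093319231.
N/47 = 214751473; 214751473 ≡ 13 (mod 47); 13·29 ≡ 1, so inverse 29.
N/109 = 92599259; 92599259 ≡ 53 (mod 109); 53·72 ≡ 1, so inverse 72.
N/197 = 51235123; 51235123 ≡ 151 (mod 197); 151·167 ≡ 1, so inverse 167.
N/73 = 138264647; 138264647 ≡ 19 (mod 73); 19·50 ≡ 1, so inverse 50.
N/137 = 73673863; 73673863 ≡ 58 (mod 137); 58·26 ≡ 1, so inverse 26.
x ≡ 36·214751473·29 + 95·92599259·72 + 195·51235123·167 + 50·138264647·50 + 105·73673863·26 = 3072842513357.
3072842513357 mod 10093319231 = 4473467133.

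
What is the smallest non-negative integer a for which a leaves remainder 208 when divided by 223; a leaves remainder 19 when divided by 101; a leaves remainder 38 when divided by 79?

Combine the congruences pairwise.
From a ≡ 208 (mod 223) write a = 208 + 223t. Substituting into a ≡ 19 (mod 101) gives 223t ≡ 13 (mod 101), and since 21⁻¹ ≡ 77 (mod 101), t ≡ 92. Hence a ≡ 208 + 223·92 = 20724 (mod 22523).
From a ≡ 20724 (mod 22523) write a = 20724 + 22523t. Substituting into a ≡ 38 (mod 79) gives 22523t ≡ 12 (mod 79), and since 8⁻¹ ≡ 10 (mod 79), t ≡ 41. Hence a ≡ 20724 + 22523·41 = 944167 (mod 1779317).

944167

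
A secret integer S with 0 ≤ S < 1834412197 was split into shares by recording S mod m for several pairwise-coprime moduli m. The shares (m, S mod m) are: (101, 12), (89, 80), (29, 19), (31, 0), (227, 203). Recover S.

521143852

Combine the congruences pairwise.
From S ≡ 12 (mod 101) write S = 12 + 101t. Substituting into S ≡ 80 (mod 89) gives 101t ≡ 68 (mod 89), and since 12⁻¹ ≡ 52 (mod 89), t ≡ 65. Hence S ≡ 12 + 101·65 = 6577 (mod 8989).
From S ≡ 6577 (mod 8989) write S = 6577 + 8989t. Substituting into S ≡ 19 (mod 29) gives 8989t ≡ 25 (mod 29), and since 28⁻¹ ≡ 28 (mod 29), t ≡ 4. Hence S ≡ 6577 + 8989·4 = 42533 (mod 260681).
From S ≡ 42533 (mod 260681) write S = 42533 + 260681t. Substituting into S ≡ 0 (mod 31) gives 260681t ≡ 30 (mod 31), and since 2⁻¹ ≡ 16 (mod 31), t ≡ 15. Hence S ≡ 42533 + 260681·15 = 3952748 (mod 8081111).
From S ≡ 3952748 (mod 8081111) write S = 3952748 + 8081111t. Substituting into S ≡ 203 (mod 227) gives 8081111t ≡ 206 (mod 227), and since 138⁻¹ ≡ 51 (mod 227), t ≡ 64. Hence S ≡ 3952748 + 8081111·64 = 521143852 (mod 1834412197).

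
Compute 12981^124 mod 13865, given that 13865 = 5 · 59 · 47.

Mod 5: 12981 ≡ 1; since 4 | 124, by Fermat 1^124 ≡ 1 (mod 5).
Mod 59: 12981 ≡ 1; by Fermat, exponent reduces to 124 mod 58 = 8; 1^8 ≡ 1 (mod 59).
Mod 47: 12981 ≡ 9; by Fermat, exponent reduces to 124 mod 46 = 32; 9^32 ≡ 6 (mod 47).
Combine by CRT: x ≡ 1 (mod 5), x ≡ 1 (mod 59), x ≡ 6 (mod 47) ⇒ x ≡ 1181 (mod 13865).

1181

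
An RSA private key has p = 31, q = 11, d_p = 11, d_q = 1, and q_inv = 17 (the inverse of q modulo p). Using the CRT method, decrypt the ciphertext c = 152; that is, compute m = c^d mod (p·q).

m₁ = c^(d_p) mod p: c ≡ 28 (mod 31), and 28^11 mod 31 = 18.
m₂ = c^(d_q) mod q: c ≡ 9 (mod 11), and 9^1 mod 11 = 9.
h = q_inv·(m₁ − m₂) mod p = 17·(18 − 9) mod 31 = 29.
m = m₂ + h·q = 9 + 29·11 = 328.

328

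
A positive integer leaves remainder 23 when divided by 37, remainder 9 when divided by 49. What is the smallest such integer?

Combine the congruences pairwise.
From a ≡ 23 (mod 37) write a = 23 + 37t. Substituting into a ≡ 9 (mod 49) gives 37t ≡ 35 (mod 49), and since 37⁻¹ ≡ 4 (mod 49), t ≡ 42. Hence a ≡ 23 + 37·42 = 1577 (mod 1813).

1577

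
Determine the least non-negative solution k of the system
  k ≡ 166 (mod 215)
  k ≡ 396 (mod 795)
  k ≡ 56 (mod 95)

160986

Combine the congruences pairwise.
gcd(215, 795) = 5 and 5 | (396 − 166), so the pair is consistent; merging gives k ≡ 24246 (mod 34185), where 34185 = lcm(215, 795).
gcd(34185, 95) = 5 and 5 | (56 − 24246), so the pair is consistent; merging gives k ≡ 160986 (mod 649515), where 649515 = lcm(34185, 95).
The solution is unique modulo lcm(215, 795, 95) = 649515.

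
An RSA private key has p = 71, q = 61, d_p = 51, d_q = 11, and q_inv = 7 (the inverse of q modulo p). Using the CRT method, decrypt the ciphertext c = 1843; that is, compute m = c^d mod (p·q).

1999

m₁ = c^(d_p) mod p: c ≡ 68 (mod 71), and 68^51 mod 71 = 11.
m₂ = c^(d_q) mod q: c ≡ 13 (mod 61), and 13^11 mod 61 = 47.
h = q_inv·(m₁ − m₂) mod p = 7·(11 − 47) mod 71 = 32.
m = m₂ + h·q = 47 + 32·61 = 1999.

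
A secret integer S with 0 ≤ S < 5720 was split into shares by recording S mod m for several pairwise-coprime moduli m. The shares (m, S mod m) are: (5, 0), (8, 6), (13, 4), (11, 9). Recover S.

The moduli are pairwise coprime; N = 5·8·13·11 = 5720.
N/5 = 1144; 1144 ≡ 4 (mod 5); 4·4 ≡ 1, so inverse 4.
N/8 = 715; 715 ≡ 3 (mod 8); 3·3 ≡ 1, so inverse 3.
N/13 = 440; 440 ≡ 11 (mod 13); 11·6 ≡ 1, so inverse 6.
N/11 = 520; 520 ≡ 3 (mod 11); 3·4 ≡ 1, so inverse 4.
S ≡ 0·1144·4 + 6·715·3 + 4·440·6 + 9·520·4 = 42150.
42150 mod 5720 = 2110.

2110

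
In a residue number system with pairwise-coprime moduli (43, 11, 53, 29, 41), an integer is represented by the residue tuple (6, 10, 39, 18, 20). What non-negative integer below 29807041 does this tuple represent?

From x ≡ 6 (mod 43) write x = 6 + 43t. Substituting into x ≡ 10 (mod 11) gives 43t ≡ 4 (mod 11), and since 10⁻¹ ≡ 10 (mod 11), t ≡ 7. Hence x ≡ 6 + 43·7 = 307 (mod 473).
From x ≡ 307 (mod 473) write x = 307 + 473t. Substituting into x ≡ 39 (mod 53) gives 473t ≡ 50 (mod 53), and since 49⁻¹ ≡ 13 (mod 53), t ≡ 14. Hence x ≡ 307 + 473·14 = 6929 (mod 25069).
From x ≡ 6929 (mod 25069) write x = 6929 + 25069t. Substituting into x ≡ 18 (mod 29) gives 25069t ≡ 20 (mod 29), and since 13⁻¹ ≡ 9 (mod 29), t ≡ 6. Hence x ≡ 6929 + 25069·6 = 157343 (mod 727001).
From x ≡ 157343 (mod 727001) write x = 157343 + 727001t. Substituting into x ≡ 20 (mod 41) gives 727001t ≡ 35 (mod 41), and since 30⁻¹ ≡ 26 (mod 41), t ≡ 8. Hence x ≡ 157343 + 727001·8 = 5973351 (mod 29807041).

5973351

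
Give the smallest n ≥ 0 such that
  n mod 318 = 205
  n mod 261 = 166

gcd(318, 261) = 3 and 3 | (166 − 205), so the pair is consistent; merging gives n ≡ 21829 (mod 27666), where 27666 = lcm(318, 261).
The solution is unique modulo lcm(318, 261) = 27666.

21829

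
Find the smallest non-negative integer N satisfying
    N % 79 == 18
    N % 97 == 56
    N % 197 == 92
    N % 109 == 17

24992300

From N ≡ 18 (mod 79) write N = 18 + 79t. Substituting into N ≡ 56 (mod 97) gives 79t ≡ 38 (mod 97), and since 79⁻¹ ≡ 70 (mod 97), t ≡ 41. Hence N ≡ 18 + 79·41 = 3257 (mod 7663).
From N ≡ 3257 (mod 7663) write N = 3257 + 7663t. Substituting into N ≡ 92 (mod 197) gives 7663t ≡ 184 (mod 197), and since 177⁻¹ ≡ 128 (mod 197), t ≡ 109. Hence N ≡ 3257 + 7663·109 = 838524 (mod 1509611).
From N ≡ 838524 (mod 1509611) write N = 838524 + 1509611t. Substituting into N ≡ 17 (mod 109) gives 1509611t ≡ 30 (mod 109), and since 70⁻¹ ≡ 95 (mod 109), t ≡ 16. Hence N ≡ 838524 + 1509611·16 = 24992300 (mod 164547599).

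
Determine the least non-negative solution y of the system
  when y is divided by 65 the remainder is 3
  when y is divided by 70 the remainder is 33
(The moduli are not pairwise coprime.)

523

gcd(65, 70) = 5 and 5 | (33 − 3), so the pair is consistent; merging gives y ≡ 523 (mod 910), where 910 = lcm(65, 70).
The solution is unique modulo lcm(65, 70) = 910.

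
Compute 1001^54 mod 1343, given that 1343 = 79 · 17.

Mod 79: 1001 ≡ 53; 53^54 ≡ 64 (mod 79).
Mod 17: 1001 ≡ 15; by Fermat, exponent reduces to 54 mod 16 = 6; 15^6 ≡ 13 (mod 17).
Combine by CRT: x ≡ 64 (mod 79), x ≡ 13 (mod 17) ⇒ x ≡ 64 (mod 1343).

64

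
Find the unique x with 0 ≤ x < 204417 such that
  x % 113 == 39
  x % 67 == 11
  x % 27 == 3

The moduli are pairwise coprime; N = 113·67·27 = 204417.
N/113 = 1809; 1809 ≡ 1 (mod 113), inverse 1.
N/67 = 3051; 3051 ≡ 36 (mod 67); 36·54 ≡ 1, so inverse 54.
N/27 = 7571; 7571 ≡ 11 (mod 27); 11·5 ≡ 1, so inverse 5.
x ≡ 39·1809·1 + 11·3051·54 + 3·7571·5 = 1996410.
1996410 mod 204417 = 156657.

156657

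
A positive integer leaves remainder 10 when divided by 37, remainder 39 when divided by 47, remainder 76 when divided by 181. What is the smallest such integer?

53290

The moduli are pairwise coprime; N = 37·47·181 = 314759.
N/37 = 8507; 8507 ≡ 34 (mod 37); 34·12 ≡ 1, so inverse 12.
N/47 = 6697; 6697 ≡ 23 (mod 47); 23·45 ≡ 1, so inverse 45.
N/181 = 1739; 1739 ≡ 110 (mod 181); 110·130 ≡ 1, so inverse 130.
m ≡ 10·8507·12 + 39·6697·45 + 76·1739·130 = 29955395.
29955395 mod 314759 = 53290.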